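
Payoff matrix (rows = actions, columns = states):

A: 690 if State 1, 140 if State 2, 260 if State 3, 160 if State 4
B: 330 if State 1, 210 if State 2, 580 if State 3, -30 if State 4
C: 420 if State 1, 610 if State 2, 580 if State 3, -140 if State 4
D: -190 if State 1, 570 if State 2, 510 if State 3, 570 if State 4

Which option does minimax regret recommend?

A

Column bests: State 1=690, State 2=610, State 3=580, State 4=570.
A regrets: 0, 470, 320, 410 → max 470
B regrets: 360, 400, 0, 600 → max 600
C regrets: 270, 0, 0, 710 → max 710
D regrets: 880, 40, 70, 0 → max 880
Smallest max regret = 470 → A.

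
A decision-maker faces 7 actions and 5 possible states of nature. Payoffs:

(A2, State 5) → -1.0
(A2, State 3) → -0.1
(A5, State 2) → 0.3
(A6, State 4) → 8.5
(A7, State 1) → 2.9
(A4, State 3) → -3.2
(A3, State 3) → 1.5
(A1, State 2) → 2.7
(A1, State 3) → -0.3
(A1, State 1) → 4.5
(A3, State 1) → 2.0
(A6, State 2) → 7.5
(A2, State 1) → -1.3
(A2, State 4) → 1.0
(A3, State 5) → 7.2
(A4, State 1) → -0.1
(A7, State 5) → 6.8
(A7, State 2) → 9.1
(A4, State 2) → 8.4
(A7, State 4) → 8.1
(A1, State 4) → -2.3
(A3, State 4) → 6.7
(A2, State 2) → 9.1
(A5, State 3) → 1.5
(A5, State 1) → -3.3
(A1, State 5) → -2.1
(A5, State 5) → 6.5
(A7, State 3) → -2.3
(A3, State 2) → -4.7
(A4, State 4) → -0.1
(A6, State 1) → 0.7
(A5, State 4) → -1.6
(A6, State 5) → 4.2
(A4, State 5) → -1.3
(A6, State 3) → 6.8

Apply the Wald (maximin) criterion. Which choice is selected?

A6

Row minima: A1=-2.3, A2=-1.3, A3=-4.7, A4=-3.2, A5=-3.3, A6=0.7, A7=-2.3
Best worst-case = 0.7 → A6.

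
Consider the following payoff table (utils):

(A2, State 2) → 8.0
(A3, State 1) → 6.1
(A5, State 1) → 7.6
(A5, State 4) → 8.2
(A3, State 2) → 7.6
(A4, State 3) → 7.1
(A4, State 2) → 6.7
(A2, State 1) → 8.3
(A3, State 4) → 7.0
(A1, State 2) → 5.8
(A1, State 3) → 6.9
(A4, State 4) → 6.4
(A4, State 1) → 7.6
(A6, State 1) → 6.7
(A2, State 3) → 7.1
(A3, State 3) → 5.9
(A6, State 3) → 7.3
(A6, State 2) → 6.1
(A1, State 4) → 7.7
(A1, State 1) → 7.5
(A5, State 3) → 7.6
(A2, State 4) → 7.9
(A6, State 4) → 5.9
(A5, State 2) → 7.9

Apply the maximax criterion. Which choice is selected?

Row maxima: A1=7.7, A2=8.3, A3=7.6, A4=7.6, A5=8.2, A6=7.3
Best best-case = 8.3 → A2.

A2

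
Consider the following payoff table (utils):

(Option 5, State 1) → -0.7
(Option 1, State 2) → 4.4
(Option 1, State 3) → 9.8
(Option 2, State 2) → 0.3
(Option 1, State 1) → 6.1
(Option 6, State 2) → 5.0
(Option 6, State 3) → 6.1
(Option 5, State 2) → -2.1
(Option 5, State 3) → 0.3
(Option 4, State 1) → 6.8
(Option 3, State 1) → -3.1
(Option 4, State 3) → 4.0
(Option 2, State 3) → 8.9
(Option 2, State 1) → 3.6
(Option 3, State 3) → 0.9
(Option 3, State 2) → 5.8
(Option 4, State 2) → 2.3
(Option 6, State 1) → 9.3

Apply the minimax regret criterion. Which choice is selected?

Column bests: State 1=9.3, State 2=5.8, State 3=9.8.
Option 1 regrets: 3.2, 1.4, 0.0 → max 3.2
Option 2 regrets: 5.7, 5.5, 0.9 → max 5.7
Option 3 regrets: 12.4, 0.0, 8.9 → max 12.4
Option 4 regrets: 2.5, 3.5, 5.8 → max 5.8
Option 5 regrets: 10.0, 7.9, 9.5 → max 10.0
Option 6 regrets: 0.0, 0.8, 3.7 → max 3.7
Smallest max regret = 3.2 → Option 1.

Option 1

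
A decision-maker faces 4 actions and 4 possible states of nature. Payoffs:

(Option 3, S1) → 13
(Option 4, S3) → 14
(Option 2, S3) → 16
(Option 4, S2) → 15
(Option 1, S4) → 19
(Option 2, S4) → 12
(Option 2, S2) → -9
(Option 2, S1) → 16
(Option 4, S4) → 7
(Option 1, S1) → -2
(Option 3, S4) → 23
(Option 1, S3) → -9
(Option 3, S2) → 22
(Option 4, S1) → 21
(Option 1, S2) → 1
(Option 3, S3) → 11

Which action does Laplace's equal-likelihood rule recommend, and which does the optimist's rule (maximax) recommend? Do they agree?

laplace → Option 3; maximax → Option 3 (agree)

Row averages: Option 1=2.25, Option 2=8.75, Option 3=17.25, Option 4=14.25
Highest average = 17.25 → Option 3.
Row maxima: Option 1=19, Option 2=16, Option 3=23, Option 4=21
Best best-case = 23 → Option 3.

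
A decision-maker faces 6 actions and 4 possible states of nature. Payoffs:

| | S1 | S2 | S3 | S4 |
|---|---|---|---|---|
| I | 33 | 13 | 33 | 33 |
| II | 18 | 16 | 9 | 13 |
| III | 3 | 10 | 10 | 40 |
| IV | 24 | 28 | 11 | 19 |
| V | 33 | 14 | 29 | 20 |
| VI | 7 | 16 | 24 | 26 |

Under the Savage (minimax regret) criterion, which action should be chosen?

I

Column bests: S1=33, S2=28, S3=33, S4=40.
I regrets: 0, 15, 0, 7 → max 15
II regrets: 15, 12, 24, 27 → max 27
III regrets: 30, 18, 23, 0 → max 30
IV regrets: 9, 0, 22, 21 → max 22
V regrets: 0, 14, 4, 20 → max 20
VI regrets: 26, 12, 9, 14 → max 26
Smallest max regret = 15 → I.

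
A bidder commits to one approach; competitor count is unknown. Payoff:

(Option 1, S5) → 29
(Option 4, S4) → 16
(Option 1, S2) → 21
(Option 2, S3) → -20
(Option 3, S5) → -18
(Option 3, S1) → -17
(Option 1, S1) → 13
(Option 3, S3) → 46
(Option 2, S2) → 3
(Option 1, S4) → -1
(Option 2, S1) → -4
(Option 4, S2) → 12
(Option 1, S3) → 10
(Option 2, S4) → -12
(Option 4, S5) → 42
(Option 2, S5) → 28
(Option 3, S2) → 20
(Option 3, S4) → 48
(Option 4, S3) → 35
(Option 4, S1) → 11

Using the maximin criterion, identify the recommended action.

Option 4

Row minima: Option 1=-1, Option 2=-20, Option 3=-18, Option 4=11
Best worst-case = 11 → Option 4.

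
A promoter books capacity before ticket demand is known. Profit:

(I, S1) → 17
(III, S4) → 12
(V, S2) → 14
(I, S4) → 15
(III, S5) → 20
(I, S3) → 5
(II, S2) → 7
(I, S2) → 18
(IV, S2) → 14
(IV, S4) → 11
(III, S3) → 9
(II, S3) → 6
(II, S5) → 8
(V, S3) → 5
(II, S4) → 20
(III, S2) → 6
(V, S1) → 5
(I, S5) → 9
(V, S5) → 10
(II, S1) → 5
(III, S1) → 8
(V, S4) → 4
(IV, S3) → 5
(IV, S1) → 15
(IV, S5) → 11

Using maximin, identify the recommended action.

Row minima: I=5, II=5, III=6, IV=5, V=4
Best worst-case = 6 → III.

III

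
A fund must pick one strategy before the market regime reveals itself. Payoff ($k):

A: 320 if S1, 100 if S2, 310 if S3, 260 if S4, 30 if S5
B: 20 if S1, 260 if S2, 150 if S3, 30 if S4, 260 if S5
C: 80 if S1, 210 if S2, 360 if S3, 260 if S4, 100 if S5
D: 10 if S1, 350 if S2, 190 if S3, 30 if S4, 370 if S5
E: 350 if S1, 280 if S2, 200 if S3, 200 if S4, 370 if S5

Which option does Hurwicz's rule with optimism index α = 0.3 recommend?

A: 0.3·320 + 0.7·30 = 117
B: 0.3·260 + 0.7·20 = 92
C: 0.3·360 + 0.7·80 = 164
D: 0.3·370 + 0.7·10 = 118
E: 0.3·370 + 0.7·200 = 251
Highest Hurwicz score = 251 → E.

E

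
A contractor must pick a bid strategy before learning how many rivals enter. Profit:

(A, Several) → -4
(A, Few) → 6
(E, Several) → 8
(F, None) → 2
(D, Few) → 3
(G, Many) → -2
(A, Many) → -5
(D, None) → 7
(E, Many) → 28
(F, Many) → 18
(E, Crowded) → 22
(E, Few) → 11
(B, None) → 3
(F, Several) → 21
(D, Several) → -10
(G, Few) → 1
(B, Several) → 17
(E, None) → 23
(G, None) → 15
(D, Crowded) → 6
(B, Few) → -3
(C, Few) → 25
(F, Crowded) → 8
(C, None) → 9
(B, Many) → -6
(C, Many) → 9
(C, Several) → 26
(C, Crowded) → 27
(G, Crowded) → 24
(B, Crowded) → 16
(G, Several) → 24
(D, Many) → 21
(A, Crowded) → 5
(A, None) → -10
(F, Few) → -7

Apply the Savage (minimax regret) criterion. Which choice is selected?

Column bests: None=23, Few=25, Several=26, Many=28, Crowded=27.
A regrets: 33, 19, 30, 33, 22 → max 33
B regrets: 20, 28, 9, 34, 11 → max 34
C regrets: 14, 0, 0, 19, 0 → max 19
D regrets: 16, 22, 36, 7, 21 → max 36
E regrets: 0, 14, 18, 0, 5 → max 18
F regrets: 21, 32, 5, 10, 19 → max 32
G regrets: 8, 24, 2, 30, 3 → max 30
Smallest max regret = 18 → E.

E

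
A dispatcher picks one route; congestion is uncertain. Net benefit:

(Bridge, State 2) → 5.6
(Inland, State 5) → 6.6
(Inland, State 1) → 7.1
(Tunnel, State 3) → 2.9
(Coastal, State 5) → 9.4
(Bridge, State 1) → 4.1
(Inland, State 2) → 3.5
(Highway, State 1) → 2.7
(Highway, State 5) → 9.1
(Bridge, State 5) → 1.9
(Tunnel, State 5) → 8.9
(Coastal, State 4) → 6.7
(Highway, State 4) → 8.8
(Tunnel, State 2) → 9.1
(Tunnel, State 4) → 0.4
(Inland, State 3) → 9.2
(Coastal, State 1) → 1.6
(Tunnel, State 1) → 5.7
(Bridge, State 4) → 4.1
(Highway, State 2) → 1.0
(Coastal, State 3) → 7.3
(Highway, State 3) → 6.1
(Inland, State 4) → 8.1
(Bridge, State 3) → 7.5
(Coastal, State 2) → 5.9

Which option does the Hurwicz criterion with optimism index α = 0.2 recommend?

Coastal: 0.2·9.4 + 0.8·1.6 = 3.16
Highway: 0.2·9.1 + 0.8·1.0 = 2.62
Bridge: 0.2·7.5 + 0.8·1.9 = 3.02
Inland: 0.2·9.2 + 0.8·3.5 = 4.64
Tunnel: 0.2·9.1 + 0.8·0.4 = 2.14
Highest Hurwicz score = 4.64 → Inland.

Inland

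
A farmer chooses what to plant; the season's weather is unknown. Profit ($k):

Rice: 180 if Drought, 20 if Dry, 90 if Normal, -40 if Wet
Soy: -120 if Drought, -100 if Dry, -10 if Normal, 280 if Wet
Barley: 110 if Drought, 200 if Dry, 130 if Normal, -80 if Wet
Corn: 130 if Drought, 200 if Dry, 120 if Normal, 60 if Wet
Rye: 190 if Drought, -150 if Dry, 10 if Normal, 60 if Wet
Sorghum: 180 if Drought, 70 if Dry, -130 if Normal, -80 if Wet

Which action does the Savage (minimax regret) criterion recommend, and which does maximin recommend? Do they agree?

minimax regret → Corn; maximin → Corn (agree)

Column bests: Drought=190, Dry=200, Normal=130, Wet=280.
Rice regrets: 10, 180, 40, 320 → max 320
Soy regrets: 310, 300, 140, 0 → max 310
Barley regrets: 80, 0, 0, 360 → max 360
Corn regrets: 60, 0, 10, 220 → max 220
Rye regrets: 0, 350, 120, 220 → max 350
Sorghum regrets: 10, 130, 260, 360 → max 360
Smallest max regret = 220 → Corn.
Row minima: Rice=-40, Soy=-120, Barley=-80, Corn=60, Rye=-150, Sorghum=-130
Best worst-case = 60 → Corn.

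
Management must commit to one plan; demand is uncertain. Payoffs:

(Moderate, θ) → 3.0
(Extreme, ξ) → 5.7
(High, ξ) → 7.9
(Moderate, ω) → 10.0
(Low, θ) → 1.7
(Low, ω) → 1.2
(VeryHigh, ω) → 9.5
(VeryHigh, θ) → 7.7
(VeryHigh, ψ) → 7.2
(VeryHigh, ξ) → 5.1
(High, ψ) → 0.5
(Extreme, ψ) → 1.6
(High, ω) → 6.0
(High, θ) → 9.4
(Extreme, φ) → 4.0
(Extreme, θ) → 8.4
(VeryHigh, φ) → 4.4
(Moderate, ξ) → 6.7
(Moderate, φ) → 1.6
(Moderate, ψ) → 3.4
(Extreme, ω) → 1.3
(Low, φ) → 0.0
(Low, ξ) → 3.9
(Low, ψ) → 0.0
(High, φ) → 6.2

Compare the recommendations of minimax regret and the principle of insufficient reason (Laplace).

Column bests: θ=9.4, φ=6.2, ψ=7.2, ω=10.0, ξ=7.9.
Low regrets: 7.7, 6.2, 7.2, 8.8, 4.0 → max 8.8
Moderate regrets: 6.4, 4.6, 3.8, 0.0, 1.2 → max 6.4
High regrets: 0.0, 0.0, 6.7, 4.0, 0.0 → max 6.7
VeryHigh regrets: 1.7, 1.8, 0.0, 0.5, 2.8 → max 2.8
Extreme regrets: 1.0, 2.2, 5.6, 8.7, 2.2 → max 8.7
Smallest max regret = 2.8 → VeryHigh.
Row averages: Low=1.36, Moderate=4.94, High=6, VeryHigh=6.78, Extreme=4.2
Highest average = 6.78 → VeryHigh.

minimax regret → VeryHigh; laplace → VeryHigh (agree)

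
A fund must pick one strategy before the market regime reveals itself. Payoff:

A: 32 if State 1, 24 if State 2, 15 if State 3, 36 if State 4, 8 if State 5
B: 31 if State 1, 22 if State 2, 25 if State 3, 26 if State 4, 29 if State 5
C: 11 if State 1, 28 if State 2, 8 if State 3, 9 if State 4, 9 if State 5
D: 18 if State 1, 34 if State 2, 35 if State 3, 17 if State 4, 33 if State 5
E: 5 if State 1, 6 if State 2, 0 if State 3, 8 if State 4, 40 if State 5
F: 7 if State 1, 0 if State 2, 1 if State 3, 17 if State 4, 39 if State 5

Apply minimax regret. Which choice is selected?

B

Column bests: State 1=32, State 2=34, State 3=35, State 4=36, State 5=40.
A regrets: 0, 10, 20, 0, 32 → max 32
B regrets: 1, 12, 10, 10, 11 → max 12
C regrets: 21, 6, 27, 27, 31 → max 31
D regrets: 14, 0, 0, 19, 7 → max 19
E regrets: 27, 28, 35, 28, 0 → max 35
F regrets: 25, 34, 34, 19, 1 → max 34
Smallest max regret = 12 → B.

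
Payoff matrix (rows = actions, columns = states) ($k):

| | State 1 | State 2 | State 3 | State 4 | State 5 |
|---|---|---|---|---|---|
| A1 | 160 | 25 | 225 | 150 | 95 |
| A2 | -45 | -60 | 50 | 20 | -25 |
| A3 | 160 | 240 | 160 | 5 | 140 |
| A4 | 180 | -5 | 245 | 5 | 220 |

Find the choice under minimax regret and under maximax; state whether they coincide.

minimax regret → A3; maximax → A4 (disagree)

Column bests: State 1=180, State 2=240, State 3=245, State 4=150, State 5=220.
A1 regrets: 20, 215, 20, 0, 125 → max 215
A2 regrets: 225, 300, 195, 130, 245 → max 300
A3 regrets: 20, 0, 85, 145, 80 → max 145
A4 regrets: 0, 245, 0, 145, 0 → max 245
Smallest max regret = 145 → A3.
Row maxima: A1=225, A2=50, A3=240, A4=245
Best best-case = 245 → A4.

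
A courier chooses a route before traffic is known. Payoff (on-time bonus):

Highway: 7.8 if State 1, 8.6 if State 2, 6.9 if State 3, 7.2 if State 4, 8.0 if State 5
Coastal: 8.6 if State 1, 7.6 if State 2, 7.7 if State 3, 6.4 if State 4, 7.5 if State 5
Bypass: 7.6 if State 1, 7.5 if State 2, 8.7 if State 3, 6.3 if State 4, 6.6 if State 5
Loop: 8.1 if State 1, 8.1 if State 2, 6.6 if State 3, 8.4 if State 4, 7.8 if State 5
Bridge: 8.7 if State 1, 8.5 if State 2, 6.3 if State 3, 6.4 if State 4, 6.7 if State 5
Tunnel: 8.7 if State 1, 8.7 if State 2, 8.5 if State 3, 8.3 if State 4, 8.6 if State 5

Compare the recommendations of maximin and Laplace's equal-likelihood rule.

maximin → Tunnel; laplace → Tunnel (agree)

Row minima: Highway=6.9, Coastal=6.4, Bypass=6.3, Loop=6.6, Bridge=6.3, Tunnel=8.3
Best worst-case = 8.3 → Tunnel.
Row averages: Highway=7.7, Coastal=7.56, Bypass=7.34, Loop=7.8, Bridge=7.32, Tunnel=8.56
Highest average = 8.56 → Tunnel.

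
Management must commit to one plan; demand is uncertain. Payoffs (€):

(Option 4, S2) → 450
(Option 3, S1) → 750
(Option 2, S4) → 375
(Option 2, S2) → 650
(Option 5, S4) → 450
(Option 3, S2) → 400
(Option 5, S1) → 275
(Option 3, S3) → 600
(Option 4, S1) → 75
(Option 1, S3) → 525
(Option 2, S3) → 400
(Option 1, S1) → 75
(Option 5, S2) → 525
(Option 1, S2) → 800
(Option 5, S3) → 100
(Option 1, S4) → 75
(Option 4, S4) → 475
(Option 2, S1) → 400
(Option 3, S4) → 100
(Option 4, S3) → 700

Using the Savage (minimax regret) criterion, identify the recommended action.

Option 2

Column bests: S1=750, S2=800, S3=700, S4=475.
Option 1 regrets: 675, 0, 175, 400 → max 675
Option 2 regrets: 350, 150, 300, 100 → max 350
Option 3 regrets: 0, 400, 100, 375 → max 400
Option 4 regrets: 675, 350, 0, 0 → max 675
Option 5 regrets: 475, 275, 600, 25 → max 600
Smallest max regret = 350 → Option 2.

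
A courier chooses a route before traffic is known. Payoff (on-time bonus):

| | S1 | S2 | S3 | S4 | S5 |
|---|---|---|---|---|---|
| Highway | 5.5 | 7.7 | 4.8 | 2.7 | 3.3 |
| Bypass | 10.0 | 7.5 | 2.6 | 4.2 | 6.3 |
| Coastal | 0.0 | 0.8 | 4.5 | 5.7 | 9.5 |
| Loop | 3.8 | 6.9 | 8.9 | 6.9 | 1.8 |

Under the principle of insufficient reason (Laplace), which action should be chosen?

Row averages: Highway=4.8, Bypass=6.12, Coastal=4.1, Loop=5.66
Highest average = 6.12 → Bypass.

Bypass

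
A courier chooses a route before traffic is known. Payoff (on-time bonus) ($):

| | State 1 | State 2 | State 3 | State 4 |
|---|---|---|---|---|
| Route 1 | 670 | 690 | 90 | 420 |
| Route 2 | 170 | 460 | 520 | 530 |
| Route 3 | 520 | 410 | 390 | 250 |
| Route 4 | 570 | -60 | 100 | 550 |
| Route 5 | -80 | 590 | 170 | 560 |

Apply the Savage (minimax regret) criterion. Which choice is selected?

Route 3

Column bests: State 1=670, State 2=690, State 3=520, State 4=560.
Route 1 regrets: 0, 0, 430, 140 → max 430
Route 2 regrets: 500, 230, 0, 30 → max 500
Route 3 regrets: 150, 280, 130, 310 → max 310
Route 4 regrets: 100, 750, 420, 10 → max 750
Route 5 regrets: 750, 100, 350, 0 → max 750
Smallest max regret = 310 → Route 3.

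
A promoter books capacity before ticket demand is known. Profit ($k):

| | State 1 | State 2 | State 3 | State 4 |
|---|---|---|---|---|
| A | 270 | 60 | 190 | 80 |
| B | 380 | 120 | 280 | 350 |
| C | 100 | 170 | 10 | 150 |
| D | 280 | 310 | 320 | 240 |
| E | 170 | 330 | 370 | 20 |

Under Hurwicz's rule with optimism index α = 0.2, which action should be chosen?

A: 0.2·270 + 0.8·60 = 102
B: 0.2·380 + 0.8·120 = 172
C: 0.2·170 + 0.8·10 = 42
D: 0.2·320 + 0.8·240 = 256
E: 0.2·370 + 0.8·20 = 90
Highest Hurwicz score = 256 → D.

D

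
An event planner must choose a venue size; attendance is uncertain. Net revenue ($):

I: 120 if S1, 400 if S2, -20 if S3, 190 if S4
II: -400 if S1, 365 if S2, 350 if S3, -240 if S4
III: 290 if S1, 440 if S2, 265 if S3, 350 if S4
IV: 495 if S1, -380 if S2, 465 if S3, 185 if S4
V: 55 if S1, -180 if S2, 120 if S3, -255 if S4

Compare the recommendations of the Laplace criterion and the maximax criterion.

Row averages: I=172.5, II=18.75, III=336.25, IV=191.25, V=-65
Highest average = 336.25 → III.
Row maxima: I=400, II=365, III=440, IV=495, V=120
Best best-case = 495 → IV.

laplace → III; maximax → IV (disagree)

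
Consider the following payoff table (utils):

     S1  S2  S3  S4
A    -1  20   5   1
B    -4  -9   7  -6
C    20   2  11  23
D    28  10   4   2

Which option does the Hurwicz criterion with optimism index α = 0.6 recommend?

A: 0.6·20 + 0.4·(-1) = 11.6
B: 0.6·7 + 0.4·(-9) = 0.6
C: 0.6·23 + 0.4·2 = 14.6
D: 0.6·28 + 0.4·2 = 17.6
Highest Hurwicz score = 17.6 → D.

D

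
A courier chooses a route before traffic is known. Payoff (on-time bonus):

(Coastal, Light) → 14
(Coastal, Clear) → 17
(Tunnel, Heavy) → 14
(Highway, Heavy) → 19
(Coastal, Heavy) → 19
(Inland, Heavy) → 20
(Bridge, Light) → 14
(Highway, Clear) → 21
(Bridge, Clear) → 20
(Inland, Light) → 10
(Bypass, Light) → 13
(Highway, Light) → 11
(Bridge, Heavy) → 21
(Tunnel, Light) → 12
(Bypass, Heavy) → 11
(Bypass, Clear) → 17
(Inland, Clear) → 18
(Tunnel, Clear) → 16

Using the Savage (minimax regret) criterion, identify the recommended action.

Bridge

Column bests: Clear=21, Light=14, Heavy=21.
Bypass regrets: 4, 1, 10 → max 10
Inland regrets: 3, 4, 1 → max 4
Tunnel regrets: 5, 2, 7 → max 7
Bridge regrets: 1, 0, 0 → max 1
Highway regrets: 0, 3, 2 → max 3
Coastal regrets: 4, 0, 2 → max 4
Smallest max regret = 1 → Bridge.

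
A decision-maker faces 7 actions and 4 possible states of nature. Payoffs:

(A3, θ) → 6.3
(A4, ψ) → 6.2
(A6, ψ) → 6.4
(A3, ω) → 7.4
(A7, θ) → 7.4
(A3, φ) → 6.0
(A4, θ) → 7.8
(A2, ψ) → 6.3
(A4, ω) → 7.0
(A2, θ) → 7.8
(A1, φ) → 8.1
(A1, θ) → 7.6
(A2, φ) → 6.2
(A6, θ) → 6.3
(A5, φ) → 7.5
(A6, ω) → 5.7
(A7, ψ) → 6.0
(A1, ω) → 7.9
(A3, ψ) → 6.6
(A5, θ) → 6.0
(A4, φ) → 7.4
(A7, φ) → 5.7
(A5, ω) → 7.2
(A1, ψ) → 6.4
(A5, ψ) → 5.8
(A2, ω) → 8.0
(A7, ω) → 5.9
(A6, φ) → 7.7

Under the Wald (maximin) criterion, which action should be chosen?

A1

Row minima: A1=6.4, A2=6.2, A3=6.0, A4=6.2, A5=5.8, A6=5.7, A7=5.7
Best worst-case = 6.4 → A1.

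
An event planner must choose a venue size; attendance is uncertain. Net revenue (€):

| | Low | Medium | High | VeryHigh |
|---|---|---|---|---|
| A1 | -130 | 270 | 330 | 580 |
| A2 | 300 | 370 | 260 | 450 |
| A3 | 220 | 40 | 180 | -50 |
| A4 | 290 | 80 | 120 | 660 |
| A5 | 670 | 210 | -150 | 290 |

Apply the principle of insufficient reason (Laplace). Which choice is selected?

Row averages: A1=262.5, A2=345, A3=97.5, A4=287.5, A5=255
Highest average = 345 → A2.

A2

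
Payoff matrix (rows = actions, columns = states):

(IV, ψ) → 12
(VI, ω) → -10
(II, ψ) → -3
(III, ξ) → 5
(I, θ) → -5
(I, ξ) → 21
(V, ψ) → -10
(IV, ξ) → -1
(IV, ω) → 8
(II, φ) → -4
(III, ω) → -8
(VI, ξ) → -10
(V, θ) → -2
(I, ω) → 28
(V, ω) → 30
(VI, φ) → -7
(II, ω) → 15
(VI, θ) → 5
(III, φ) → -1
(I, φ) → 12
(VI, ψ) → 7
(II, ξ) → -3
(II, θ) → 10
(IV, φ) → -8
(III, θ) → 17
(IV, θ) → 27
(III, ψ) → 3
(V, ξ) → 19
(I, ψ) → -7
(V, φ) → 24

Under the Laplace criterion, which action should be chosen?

V

Row averages: I=9.8, II=3, III=3.2, IV=7.6, V=12.2, VI=-3
Highest average = 12.2 → V.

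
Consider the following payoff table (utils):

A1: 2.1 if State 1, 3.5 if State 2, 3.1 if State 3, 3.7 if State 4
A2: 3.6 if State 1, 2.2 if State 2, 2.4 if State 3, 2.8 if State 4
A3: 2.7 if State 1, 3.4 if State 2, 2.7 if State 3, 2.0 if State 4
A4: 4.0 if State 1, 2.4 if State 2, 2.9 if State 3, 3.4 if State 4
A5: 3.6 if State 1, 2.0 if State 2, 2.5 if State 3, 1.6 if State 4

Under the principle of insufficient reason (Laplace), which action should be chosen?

Row averages: A1=3.1, A2=2.75, A3=2.7, A4=3.175, A5=2.425
Highest average = 3.175 → A4.

A4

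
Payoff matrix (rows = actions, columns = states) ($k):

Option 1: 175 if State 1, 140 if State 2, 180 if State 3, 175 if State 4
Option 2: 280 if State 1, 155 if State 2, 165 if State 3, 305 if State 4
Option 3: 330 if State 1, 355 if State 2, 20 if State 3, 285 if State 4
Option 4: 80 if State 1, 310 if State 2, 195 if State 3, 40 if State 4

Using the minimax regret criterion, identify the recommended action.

Option 3

Column bests: State 1=330, State 2=355, State 3=195, State 4=305.
Option 1 regrets: 155, 215, 15, 130 → max 215
Option 2 regrets: 50, 200, 30, 0 → max 200
Option 3 regrets: 0, 0, 175, 20 → max 175
Option 4 regrets: 250, 45, 0, 265 → max 265
Smallest max regret = 175 → Option 3.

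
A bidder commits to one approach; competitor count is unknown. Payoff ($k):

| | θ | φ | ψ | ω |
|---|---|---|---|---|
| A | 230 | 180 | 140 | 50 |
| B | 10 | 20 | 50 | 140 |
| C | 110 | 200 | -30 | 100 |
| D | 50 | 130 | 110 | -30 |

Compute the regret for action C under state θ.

Best payoff under θ is 230.
Regret = 230 − 110 = 120.

120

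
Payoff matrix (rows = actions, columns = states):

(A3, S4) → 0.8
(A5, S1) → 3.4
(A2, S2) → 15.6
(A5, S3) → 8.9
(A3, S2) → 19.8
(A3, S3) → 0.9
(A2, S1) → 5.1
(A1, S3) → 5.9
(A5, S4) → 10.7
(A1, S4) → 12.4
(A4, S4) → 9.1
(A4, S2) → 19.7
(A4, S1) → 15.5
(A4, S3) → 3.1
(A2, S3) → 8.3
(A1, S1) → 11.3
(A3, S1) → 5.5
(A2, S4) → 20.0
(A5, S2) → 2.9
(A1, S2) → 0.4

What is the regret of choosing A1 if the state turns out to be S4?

Best payoff under S4 is 20.0.
Regret = 20.0 − 12.4 = 7.6.

7.6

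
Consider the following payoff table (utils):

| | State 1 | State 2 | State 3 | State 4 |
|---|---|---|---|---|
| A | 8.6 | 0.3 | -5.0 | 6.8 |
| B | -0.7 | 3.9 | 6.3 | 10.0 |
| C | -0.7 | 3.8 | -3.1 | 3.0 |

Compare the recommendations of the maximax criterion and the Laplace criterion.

maximax → B; laplace → B (agree)

Row maxima: A=8.6, B=10.0, C=3.8
Best best-case = 10.0 → B.
Row averages: A=2.675, B=4.875, C=0.75
Highest average = 4.875 → B.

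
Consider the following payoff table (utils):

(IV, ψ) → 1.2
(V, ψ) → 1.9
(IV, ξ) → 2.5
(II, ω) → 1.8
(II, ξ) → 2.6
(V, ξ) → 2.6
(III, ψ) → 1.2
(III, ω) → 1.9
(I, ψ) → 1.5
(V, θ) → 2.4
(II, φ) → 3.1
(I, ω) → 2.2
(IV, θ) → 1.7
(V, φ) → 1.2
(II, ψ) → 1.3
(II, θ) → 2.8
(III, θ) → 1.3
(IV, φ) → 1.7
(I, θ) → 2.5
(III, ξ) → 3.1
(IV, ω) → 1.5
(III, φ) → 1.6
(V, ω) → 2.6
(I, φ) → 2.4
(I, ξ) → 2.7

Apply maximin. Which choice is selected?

I

Row minima: I=1.5, II=1.3, III=1.2, IV=1.2, V=1.2
Best worst-case = 1.5 → I.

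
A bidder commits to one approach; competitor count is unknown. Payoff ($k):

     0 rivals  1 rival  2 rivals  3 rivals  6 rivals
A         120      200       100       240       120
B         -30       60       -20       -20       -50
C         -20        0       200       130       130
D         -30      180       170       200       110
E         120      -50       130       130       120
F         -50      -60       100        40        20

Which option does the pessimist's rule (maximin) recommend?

Row minima: A=100, B=-50, C=-20, D=-30, E=-50, F=-60
Best worst-case = 100 → A.

A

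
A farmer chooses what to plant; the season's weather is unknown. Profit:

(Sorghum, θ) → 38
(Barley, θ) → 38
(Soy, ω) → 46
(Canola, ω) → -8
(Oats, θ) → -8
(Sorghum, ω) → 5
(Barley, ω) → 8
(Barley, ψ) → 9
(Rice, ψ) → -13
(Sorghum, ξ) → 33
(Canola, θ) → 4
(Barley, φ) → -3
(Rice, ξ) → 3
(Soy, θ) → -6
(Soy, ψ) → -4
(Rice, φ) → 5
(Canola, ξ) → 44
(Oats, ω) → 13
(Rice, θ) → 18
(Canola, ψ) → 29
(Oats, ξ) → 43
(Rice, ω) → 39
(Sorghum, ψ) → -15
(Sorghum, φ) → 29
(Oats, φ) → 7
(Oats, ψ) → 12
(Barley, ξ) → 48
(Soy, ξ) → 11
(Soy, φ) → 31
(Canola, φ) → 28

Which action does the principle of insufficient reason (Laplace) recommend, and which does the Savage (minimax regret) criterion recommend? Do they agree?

Row averages: Soy=15.6, Sorghum=18, Rice=10.4, Oats=13.4, Barley=20, Canola=19.4
Highest average = 20 → Barley.
Column bests: θ=38, φ=31, ψ=29, ω=46, ξ=48.
Soy regrets: 44, 0, 33, 0, 37 → max 44
Sorghum regrets: 0, 2, 44, 41, 15 → max 44
Rice regrets: 20, 26, 42, 7, 45 → max 45
Oats regrets: 46, 24, 17, 33, 5 → max 46
Barley regrets: 0, 34, 20, 38, 0 → max 38
Canola regrets: 34, 3, 0, 54, 4 → max 54
Smallest max regret = 38 → Barley.

laplace → Barley; minimax regret → Barley (agree)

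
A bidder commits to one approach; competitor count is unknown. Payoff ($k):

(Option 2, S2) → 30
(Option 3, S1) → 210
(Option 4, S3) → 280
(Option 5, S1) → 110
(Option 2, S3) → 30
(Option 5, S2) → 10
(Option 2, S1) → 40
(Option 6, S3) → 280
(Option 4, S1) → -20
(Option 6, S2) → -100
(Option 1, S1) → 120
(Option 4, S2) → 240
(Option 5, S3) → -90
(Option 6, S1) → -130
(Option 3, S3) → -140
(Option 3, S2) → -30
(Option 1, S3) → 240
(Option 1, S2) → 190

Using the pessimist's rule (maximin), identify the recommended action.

Option 1

Row minima: Option 1=120, Option 2=30, Option 3=-140, Option 4=-20, Option 5=-90, Option 6=-130
Best worst-case = 120 → Option 1.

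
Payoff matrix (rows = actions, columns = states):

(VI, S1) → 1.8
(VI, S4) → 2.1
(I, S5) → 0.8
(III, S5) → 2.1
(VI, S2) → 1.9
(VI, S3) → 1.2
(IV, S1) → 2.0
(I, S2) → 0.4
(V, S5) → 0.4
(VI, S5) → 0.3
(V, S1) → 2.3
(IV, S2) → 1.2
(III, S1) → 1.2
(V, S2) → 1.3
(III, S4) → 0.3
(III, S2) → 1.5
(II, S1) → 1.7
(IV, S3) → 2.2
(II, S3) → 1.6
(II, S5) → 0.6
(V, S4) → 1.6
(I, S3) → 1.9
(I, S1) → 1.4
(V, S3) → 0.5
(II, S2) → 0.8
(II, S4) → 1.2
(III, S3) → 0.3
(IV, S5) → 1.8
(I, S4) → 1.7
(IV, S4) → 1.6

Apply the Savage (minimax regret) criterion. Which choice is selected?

IV

Column bests: S1=2.3, S2=1.9, S3=2.2, S4=2.1, S5=2.1.
I regrets: 0.9, 1.5, 0.3, 0.4, 1.3 → max 1.5
II regrets: 0.6, 1.1, 0.6, 0.9, 1.5 → max 1.5
III regrets: 1.1, 0.4, 1.9, 1.8, 0.0 → max 1.9
IV regrets: 0.3, 0.7, 0.0, 0.5, 0.3 → max 0.7
V regrets: 0.0, 0.6, 1.7, 0.5, 1.7 → max 1.7
VI regrets: 0.5, 0.0, 1.0, 0.0, 1.8 → max 1.8
Smallest max regret = 0.7 → IV.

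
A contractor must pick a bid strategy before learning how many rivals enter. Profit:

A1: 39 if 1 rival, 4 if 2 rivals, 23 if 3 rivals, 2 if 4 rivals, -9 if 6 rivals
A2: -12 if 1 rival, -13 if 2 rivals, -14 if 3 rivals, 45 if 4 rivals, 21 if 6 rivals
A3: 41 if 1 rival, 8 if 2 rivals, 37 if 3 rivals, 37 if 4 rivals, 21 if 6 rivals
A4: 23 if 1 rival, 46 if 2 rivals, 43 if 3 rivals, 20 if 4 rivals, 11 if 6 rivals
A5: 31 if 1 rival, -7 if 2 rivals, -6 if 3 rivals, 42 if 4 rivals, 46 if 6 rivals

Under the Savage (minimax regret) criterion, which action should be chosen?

A4

Column bests: 1 rival=41, 2 rivals=46, 3 rivals=43, 4 rivals=45, 6 rivals=46.
A1 regrets: 2, 42, 20, 43, 55 → max 55
A2 regrets: 53, 59, 57, 0, 25 → max 59
A3 regrets: 0, 38, 6, 8, 25 → max 38
A4 regrets: 18, 0, 0, 25, 35 → max 35
A5 regrets: 10, 53, 49, 3, 0 → max 53
Smallest max regret = 35 → A4.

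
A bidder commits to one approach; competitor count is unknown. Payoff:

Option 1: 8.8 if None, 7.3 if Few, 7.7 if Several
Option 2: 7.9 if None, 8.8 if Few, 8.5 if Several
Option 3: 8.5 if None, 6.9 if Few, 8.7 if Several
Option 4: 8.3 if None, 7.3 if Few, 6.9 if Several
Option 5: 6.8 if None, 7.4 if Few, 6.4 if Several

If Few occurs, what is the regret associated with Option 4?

Best payoff under Few is 8.8.
Regret = 8.8 − 7.3 = 1.5.

1.5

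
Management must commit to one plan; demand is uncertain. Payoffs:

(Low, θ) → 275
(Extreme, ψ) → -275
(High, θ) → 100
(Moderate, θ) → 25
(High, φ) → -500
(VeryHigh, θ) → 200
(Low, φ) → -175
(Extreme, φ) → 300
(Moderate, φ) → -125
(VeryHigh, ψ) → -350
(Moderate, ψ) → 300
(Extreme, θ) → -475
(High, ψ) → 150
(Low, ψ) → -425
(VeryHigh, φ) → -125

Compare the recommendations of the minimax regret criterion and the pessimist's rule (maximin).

minimax regret → Moderate; maximin → Moderate (agree)

Column bests: θ=275, φ=300, ψ=300.
Low regrets: 0, 475, 725 → max 725
Moderate regrets: 250, 425, 0 → max 425
High regrets: 175, 800, 150 → max 800
VeryHigh regrets: 75, 425, 650 → max 650
Extreme regrets: 750, 0, 575 → max 750
Smallest max regret = 425 → Moderate.
Row minima: Low=-425, Moderate=-125, High=-500, VeryHigh=-350, Extreme=-475
Best worst-case = -125 → Moderate.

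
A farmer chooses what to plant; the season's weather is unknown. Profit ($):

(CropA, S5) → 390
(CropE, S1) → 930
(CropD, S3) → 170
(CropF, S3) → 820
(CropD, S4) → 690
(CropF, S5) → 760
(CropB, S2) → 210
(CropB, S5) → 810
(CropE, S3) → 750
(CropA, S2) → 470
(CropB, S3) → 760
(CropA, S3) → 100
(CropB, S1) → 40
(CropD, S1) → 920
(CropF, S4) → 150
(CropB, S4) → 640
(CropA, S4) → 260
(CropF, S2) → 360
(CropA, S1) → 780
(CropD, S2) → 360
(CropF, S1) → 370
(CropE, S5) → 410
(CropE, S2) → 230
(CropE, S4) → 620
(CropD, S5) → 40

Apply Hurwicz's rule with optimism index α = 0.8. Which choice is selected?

CropE

CropB: 0.8·810 + 0.2·40 = 656
CropA: 0.8·780 + 0.2·100 = 644
CropF: 0.8·820 + 0.2·150 = 686
CropE: 0.8·930 + 0.2·230 = 790
CropD: 0.8·920 + 0.2·40 = 744
Highest Hurwicz score = 790 → CropE.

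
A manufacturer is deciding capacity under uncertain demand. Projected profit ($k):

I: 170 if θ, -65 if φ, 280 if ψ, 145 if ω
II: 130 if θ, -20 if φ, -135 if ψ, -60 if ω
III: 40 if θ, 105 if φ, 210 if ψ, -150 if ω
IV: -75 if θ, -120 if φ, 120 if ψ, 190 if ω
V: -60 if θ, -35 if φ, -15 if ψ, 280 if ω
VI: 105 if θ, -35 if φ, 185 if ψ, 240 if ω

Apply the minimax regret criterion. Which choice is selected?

Column bests: θ=170, φ=105, ψ=280, ω=280.
I regrets: 0, 170, 0, 135 → max 170
II regrets: 40, 125, 415, 340 → max 415
III regrets: 130, 0, 70, 430 → max 430
IV regrets: 245, 225, 160, 90 → max 245
V regrets: 230, 140, 295, 0 → max 295
VI regrets: 65, 140, 95, 40 → max 140
Smallest max regret = 140 → VI.

VI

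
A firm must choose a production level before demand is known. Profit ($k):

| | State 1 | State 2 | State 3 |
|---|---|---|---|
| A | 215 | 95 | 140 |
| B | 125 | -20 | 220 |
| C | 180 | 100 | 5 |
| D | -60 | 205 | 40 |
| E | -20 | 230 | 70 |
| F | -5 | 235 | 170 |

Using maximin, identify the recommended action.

A

Row minima: A=95, B=-20, C=5, D=-60, E=-20, F=-5
Best worst-case = 95 → A.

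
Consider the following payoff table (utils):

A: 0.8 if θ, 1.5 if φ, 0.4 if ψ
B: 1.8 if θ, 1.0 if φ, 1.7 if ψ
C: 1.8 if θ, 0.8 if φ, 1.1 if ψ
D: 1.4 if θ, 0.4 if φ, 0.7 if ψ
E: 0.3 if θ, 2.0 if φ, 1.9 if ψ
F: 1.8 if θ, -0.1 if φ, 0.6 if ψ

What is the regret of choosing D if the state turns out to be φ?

1.6

Best payoff under φ is 2.0.
Regret = 2.0 − 0.4 = 1.6.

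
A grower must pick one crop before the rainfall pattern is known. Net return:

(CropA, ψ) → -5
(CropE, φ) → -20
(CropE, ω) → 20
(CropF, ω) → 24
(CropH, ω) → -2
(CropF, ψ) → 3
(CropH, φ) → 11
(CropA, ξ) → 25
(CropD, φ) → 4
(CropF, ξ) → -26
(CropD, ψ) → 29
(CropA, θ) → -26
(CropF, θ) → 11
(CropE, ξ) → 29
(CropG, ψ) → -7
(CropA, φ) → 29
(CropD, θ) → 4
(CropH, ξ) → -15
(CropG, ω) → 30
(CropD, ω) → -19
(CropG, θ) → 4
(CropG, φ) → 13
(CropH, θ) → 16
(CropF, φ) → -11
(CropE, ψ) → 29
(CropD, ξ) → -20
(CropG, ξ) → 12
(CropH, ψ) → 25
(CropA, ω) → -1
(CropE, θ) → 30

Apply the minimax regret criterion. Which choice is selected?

CropG

Column bests: θ=30, φ=29, ψ=29, ω=30, ξ=29.
CropG regrets: 26, 16, 36, 0, 17 → max 36
CropE regrets: 0, 49, 0, 10, 0 → max 49
CropF regrets: 19, 40, 26, 6, 55 → max 55
CropH regrets: 14, 18, 4, 32, 44 → max 44
CropA regrets: 56, 0, 34, 31, 4 → max 56
CropD regrets: 26, 25, 0, 49, 49 → max 49
Smallest max regret = 36 → CropG.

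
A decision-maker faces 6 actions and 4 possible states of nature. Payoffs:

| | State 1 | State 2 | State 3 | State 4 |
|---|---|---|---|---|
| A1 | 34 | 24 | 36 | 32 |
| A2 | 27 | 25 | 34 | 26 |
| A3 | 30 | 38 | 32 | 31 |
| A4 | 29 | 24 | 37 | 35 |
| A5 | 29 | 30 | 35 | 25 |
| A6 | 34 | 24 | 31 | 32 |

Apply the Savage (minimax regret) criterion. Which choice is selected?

A3

Column bests: State 1=34, State 2=38, State 3=37, State 4=35.
A1 regrets: 0, 14, 1, 3 → max 14
A2 regrets: 7, 13, 3, 9 → max 13
A3 regrets: 4, 0, 5, 4 → max 5
A4 regrets: 5, 14, 0, 0 → max 14
A5 regrets: 5, 8, 2, 10 → max 10
A6 regrets: 0, 14, 6, 3 → max 14
Smallest max regret = 5 → A3.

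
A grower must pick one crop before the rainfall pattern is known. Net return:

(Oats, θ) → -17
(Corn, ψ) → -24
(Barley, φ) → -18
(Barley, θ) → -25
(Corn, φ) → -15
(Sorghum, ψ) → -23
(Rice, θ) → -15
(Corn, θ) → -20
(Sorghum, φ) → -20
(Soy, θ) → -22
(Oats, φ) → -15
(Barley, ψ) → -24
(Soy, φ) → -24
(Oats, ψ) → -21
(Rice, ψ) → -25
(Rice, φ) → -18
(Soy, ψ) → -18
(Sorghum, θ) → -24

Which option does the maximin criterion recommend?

Row minima: Rice=-25, Sorghum=-24, Corn=-24, Barley=-25, Soy=-24, Oats=-21
Best worst-case = -21 → Oats.

Oats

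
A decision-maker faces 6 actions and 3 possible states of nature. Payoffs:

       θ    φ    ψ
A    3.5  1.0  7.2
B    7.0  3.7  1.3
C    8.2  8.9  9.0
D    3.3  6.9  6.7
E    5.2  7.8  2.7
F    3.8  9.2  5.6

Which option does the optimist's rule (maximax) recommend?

Row maxima: A=7.2, B=7.0, C=9.0, D=6.9, E=7.8, F=9.2
Best best-case = 9.2 → F.

F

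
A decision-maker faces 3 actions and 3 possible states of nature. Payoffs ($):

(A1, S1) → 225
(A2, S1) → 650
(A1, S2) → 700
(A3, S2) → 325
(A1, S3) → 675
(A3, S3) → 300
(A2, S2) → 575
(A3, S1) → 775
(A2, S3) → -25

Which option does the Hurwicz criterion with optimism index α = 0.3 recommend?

A3

A1: 0.3·700 + 0.7·225 = 367.5
A2: 0.3·650 + 0.7·(-25) = 177.5
A3: 0.3·775 + 0.7·300 = 442.5
Highest Hurwicz score = 442.5 → A3.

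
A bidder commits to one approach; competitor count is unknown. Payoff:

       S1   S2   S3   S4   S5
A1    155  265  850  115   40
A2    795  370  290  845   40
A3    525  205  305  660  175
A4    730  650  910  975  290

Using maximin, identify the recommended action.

A4

Row minima: A1=40, A2=40, A3=175, A4=290
Best worst-case = 290 → A4.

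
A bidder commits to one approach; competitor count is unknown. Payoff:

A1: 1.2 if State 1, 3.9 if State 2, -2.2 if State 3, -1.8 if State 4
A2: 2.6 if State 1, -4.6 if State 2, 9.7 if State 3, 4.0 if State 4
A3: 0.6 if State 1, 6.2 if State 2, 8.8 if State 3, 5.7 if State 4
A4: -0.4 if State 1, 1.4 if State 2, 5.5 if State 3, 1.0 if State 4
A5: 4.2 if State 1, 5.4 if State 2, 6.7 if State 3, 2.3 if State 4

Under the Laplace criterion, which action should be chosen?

Row averages: A1=0.275, A2=2.925, A3=5.325, A4=1.875, A5=4.65
Highest average = 5.325 → A3.

A3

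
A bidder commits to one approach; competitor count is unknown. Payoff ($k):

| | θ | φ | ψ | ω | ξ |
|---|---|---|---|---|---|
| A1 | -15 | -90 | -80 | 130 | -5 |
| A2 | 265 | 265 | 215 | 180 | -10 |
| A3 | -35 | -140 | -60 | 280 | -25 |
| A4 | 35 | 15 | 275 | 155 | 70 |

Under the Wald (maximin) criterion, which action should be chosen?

Row minima: A1=-90, A2=-10, A3=-140, A4=15
Best worst-case = 15 → A4.

A4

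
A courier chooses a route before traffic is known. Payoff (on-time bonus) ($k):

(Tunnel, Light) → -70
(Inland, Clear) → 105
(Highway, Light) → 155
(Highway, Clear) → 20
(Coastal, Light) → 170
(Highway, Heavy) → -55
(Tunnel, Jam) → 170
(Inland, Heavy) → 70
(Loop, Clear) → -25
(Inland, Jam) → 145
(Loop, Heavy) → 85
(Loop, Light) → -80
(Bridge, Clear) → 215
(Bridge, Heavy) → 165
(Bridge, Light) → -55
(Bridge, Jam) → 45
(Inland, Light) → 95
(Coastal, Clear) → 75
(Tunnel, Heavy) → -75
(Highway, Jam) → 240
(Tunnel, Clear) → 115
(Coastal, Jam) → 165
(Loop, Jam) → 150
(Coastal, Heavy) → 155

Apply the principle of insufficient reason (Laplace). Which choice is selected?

Row averages: Inland=103.75, Bridge=92.5, Tunnel=35, Highway=90, Loop=32.5, Coastal=141.25
Highest average = 141.25 → Coastal.

Coastal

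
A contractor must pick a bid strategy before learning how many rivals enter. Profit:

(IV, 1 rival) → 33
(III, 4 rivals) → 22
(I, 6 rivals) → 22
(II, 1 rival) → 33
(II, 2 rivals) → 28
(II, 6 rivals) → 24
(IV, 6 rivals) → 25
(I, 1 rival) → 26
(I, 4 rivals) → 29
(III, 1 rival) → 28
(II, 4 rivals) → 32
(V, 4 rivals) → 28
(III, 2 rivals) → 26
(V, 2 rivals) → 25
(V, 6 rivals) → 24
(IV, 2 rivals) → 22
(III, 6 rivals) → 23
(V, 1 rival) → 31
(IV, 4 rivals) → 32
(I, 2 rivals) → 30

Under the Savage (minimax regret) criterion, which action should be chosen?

Column bests: 1 rival=33, 2 rivals=30, 4 rivals=32, 6 rivals=25.
I regrets: 7, 0, 3, 3 → max 7
II regrets: 0, 2, 0, 1 → max 2
III regrets: 5, 4, 10, 2 → max 10
IV regrets: 0, 8, 0, 0 → max 8
V regrets: 2, 5, 4, 1 → max 5
Smallest max regret = 2 → II.

II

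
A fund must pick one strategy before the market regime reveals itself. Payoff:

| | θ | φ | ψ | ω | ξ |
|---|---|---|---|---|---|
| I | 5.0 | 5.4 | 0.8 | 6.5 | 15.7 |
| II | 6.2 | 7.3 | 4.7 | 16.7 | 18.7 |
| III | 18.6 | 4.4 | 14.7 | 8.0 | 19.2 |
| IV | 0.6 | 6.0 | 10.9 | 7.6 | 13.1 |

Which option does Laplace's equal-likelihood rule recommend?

III

Row averages: I=6.68, II=10.72, III=12.98, IV=7.64
Highest average = 12.98 → III.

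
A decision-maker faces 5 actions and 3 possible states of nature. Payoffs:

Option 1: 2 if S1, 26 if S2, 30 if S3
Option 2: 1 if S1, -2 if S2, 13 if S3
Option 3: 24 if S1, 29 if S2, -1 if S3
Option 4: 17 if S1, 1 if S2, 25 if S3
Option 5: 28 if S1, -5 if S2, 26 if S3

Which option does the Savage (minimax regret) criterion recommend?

Option 1

Column bests: S1=28, S2=29, S3=30.
Option 1 regrets: 26, 3, 0 → max 26
Option 2 regrets: 27, 31, 17 → max 31
Option 3 regrets: 4, 0, 31 → max 31
Option 4 regrets: 11, 28, 5 → max 28
Option 5 regrets: 0, 34, 4 → max 34
Smallest max regret = 26 → Option 1.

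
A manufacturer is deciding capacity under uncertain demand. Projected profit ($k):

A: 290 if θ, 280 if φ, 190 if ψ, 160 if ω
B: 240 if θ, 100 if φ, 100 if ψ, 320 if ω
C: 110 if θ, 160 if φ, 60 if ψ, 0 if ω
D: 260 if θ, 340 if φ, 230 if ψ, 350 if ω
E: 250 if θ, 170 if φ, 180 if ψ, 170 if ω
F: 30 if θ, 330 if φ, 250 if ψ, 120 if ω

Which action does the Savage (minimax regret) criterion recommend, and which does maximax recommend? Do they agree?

Column bests: θ=290, φ=340, ψ=250, ω=350.
A regrets: 0, 60, 60, 190 → max 190
B regrets: 50, 240, 150, 30 → max 240
C regrets: 180, 180, 190, 350 → max 350
D regrets: 30, 0, 20, 0 → max 30
E regrets: 40, 170, 70, 180 → max 180
F regrets: 260, 10, 0, 230 → max 260
Smallest max regret = 30 → D.
Row maxima: A=290, B=320, C=160, D=350, E=250, F=330
Best best-case = 350 → D.

minimax regret → D; maximax → D (agree)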